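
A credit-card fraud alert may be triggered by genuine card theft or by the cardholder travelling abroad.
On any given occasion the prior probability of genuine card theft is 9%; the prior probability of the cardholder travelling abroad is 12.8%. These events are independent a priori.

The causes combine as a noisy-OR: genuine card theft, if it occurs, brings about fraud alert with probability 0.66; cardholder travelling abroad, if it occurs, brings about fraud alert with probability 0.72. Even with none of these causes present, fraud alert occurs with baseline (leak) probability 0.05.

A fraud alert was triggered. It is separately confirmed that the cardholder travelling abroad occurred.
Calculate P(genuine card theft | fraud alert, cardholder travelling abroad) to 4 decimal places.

P(genuine card theft | fraud alert, cardholder travelling abroad) ≈ 0.1092

Under noisy-OR, P(fraud alert | causes) = 1 − (1−0.05)·∏(1−qᵢ) over the active causes.
Numerator (weight on configurations with genuine card theft): 0.90956·0.09 = 0.081860
Denominator P(fraud alert | cardholder travelling abroad): 0.734·0.91 + 0.90956·0.09 = 0.749800
Posterior = 0.081860 / 0.749800 ≈ 0.1092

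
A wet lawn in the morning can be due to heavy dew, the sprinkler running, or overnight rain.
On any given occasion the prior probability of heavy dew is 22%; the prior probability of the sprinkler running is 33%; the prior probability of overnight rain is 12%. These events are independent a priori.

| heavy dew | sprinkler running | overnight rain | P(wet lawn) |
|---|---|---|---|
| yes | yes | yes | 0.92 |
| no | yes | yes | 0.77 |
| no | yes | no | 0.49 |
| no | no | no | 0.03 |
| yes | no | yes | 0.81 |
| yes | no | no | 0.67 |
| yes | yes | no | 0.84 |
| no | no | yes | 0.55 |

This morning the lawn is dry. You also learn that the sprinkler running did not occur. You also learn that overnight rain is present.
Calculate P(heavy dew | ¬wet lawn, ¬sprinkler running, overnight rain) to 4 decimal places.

P(heavy dew | ¬wet lawn, ¬sprinkler running, overnight rain) ≈ 0.1064

Enumerate both values of heavy dew and weight by the priors:
  P(¬wet lawn | ¬sprinkler running, overnight rain) = 0.45*0.78 + 0.19*0.22
        = 0.351000 + 0.041800 = 0.392800
The terms with heavy dew present sum to 0.041800, so
  P(heavy dew | ¬wet lawn, ¬sprinkler running, overnight rain) = 0.041800 / 0.392800 ≈ 0.1064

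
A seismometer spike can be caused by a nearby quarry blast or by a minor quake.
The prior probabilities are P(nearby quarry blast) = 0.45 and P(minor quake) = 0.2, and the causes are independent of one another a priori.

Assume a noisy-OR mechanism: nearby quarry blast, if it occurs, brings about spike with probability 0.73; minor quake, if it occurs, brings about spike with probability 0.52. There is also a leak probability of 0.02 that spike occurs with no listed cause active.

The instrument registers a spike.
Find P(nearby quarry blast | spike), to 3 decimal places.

P(nearby quarry blast | spike) ≈ 0.837

Under noisy-OR, P(spike | causes) = 1 − (1−0.02)·∏(1−qᵢ) over the active causes.
Enumerate the 4 (nearby quarry blast, minor quake) configurations and weight by the priors:
  P(spike) = 0.02·0.55·0.8 + 0.5296·0.55·0.2 + 0.7354·0.45·0.8 + 0.872992·0.45·0.2
        = 0.008800 + 0.058256 + 0.264744 + 0.078569 = 0.410369
Configurations with nearby quarry blast contribute 0.343313, so
  P(nearby quarry blast | spike) = 0.343313 / 0.410369 ≈ 0.837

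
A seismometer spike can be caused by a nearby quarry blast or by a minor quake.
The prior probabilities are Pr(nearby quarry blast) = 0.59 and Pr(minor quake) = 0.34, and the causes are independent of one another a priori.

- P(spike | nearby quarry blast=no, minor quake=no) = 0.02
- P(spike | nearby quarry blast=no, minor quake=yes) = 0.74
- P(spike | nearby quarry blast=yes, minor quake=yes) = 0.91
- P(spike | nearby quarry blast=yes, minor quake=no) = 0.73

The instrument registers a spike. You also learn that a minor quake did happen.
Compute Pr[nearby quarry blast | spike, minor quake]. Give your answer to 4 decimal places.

By total probability over both values of nearby quarry blast:
  P(spike | minor quake) = 0.74·0.41 + 0.91·0.59
        = 0.303400 + 0.536900 = 0.840300
Configurations with nearby quarry blast contribute 0.536900, so
  P(nearby quarry blast | spike, minor quake) = 0.536900 / 0.840300 ≈ 0.6389

Pr[nearby quarry blast | spike, minor quake] ≈ 0.6389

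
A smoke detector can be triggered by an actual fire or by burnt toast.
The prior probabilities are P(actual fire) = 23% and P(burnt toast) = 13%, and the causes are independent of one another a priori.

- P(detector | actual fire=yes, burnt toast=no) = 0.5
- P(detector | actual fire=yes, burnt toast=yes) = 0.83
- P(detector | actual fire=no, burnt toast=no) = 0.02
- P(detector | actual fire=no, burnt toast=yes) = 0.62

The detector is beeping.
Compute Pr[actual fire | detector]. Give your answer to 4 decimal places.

P(detector) = 0.02×0.77×0.87 + 0.62×0.77×0.13 + 0.5×0.23×0.87 + 0.83×0.23×0.13 = 0.013398 + 0.062062 + 0.100050 + 0.024817 = 0.200327
The actual fire-present share is 0.100050 + 0.024817 = 0.124867.
Hence the posterior is 0.124867/0.200327 ≈ 0.6233.

Pr[actual fire | detector] ≈ 0.6233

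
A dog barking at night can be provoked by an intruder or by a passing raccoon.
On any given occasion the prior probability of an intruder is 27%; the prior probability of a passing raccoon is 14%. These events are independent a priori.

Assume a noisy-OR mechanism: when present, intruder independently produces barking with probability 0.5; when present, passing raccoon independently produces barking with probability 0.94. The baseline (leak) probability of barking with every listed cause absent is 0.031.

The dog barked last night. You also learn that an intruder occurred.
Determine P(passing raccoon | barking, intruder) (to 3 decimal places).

P(passing raccoon | barking, intruder) ≈ 0.235

Under noisy-OR, P(barking | causes) = 1 − (1−0.031)·∏(1−qᵢ) over the active causes.
P(barking | intruder) = 0.5155×0.86 + 0.97093×0.14 = 0.443330 + 0.135930 = 0.579260
Restricting to configurations with passing raccoon present: 0.97093×0.14 = 0.135930.
So P(passing raccoon | barking, intruder) = 0.135930/0.579260 ≈ 0.235.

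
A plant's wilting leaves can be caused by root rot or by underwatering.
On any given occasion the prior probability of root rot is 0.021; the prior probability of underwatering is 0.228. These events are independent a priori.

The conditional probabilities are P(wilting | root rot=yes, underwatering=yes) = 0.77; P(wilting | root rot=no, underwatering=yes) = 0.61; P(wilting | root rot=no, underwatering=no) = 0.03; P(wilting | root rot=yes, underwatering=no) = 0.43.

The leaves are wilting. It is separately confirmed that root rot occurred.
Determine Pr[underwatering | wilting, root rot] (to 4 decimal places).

Pr[underwatering | wilting, root rot] ≈ 0.3459

Weight on underwatering=true, given the evidence: 0.77*0.228 = 0.175560
Normalizer over all consistent configurations: 0.43*0.772 + 0.77*0.228 = 0.507520
P(underwatering | wilting, root rot) = 0.175560/0.507520 ≈ 0.3459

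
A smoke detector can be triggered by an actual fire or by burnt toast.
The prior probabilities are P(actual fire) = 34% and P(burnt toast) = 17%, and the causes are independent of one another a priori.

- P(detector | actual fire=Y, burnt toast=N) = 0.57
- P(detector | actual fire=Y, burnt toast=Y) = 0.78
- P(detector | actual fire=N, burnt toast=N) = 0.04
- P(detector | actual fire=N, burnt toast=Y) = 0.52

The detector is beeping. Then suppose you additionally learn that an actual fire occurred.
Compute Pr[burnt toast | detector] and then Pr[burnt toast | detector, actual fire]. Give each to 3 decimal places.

Pr[burnt toast | detector] ≈ 0.361; Pr[burnt toast | detector, actual fire] ≈ 0.219

P(detector) = 0.04*0.66*0.83 + 0.52*0.66*0.17 + 0.57*0.34*0.83 + 0.78*0.34*0.17 = 0.021912 + 0.058344 + 0.160854 + 0.045084 = 0.286194
Of this, 0.103428 comes from 0.058344 + 0.045084 (the burnt toast=true cases).
Hence the posterior is 0.103428/0.286194 ≈ 0.361.

Now condition on the additional information:
Numerator (weight on configurations with burnt toast): 0.78·0.17 = 0.132600
The normalizing constant is 0.57·0.83 + 0.78·0.17 = 0.605700
Posterior = 0.132600 / 0.605700 ≈ 0.219
— actual fire explains away the evidence for burnt toast.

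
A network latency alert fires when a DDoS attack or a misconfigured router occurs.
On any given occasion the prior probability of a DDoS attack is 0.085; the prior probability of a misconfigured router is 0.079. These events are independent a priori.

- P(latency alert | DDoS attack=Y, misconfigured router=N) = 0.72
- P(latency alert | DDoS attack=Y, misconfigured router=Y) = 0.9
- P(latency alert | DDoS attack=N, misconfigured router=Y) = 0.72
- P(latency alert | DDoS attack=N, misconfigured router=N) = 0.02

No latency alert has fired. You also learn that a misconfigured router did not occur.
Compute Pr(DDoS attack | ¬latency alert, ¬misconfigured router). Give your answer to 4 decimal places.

Pr(DDoS attack | ¬latency alert, ¬misconfigured router) ≈ 0.0259

P(¬latency alert | ¬misconfigured router) = 0.98*0.915 + 0.28*0.085 = 0.896700 + 0.023800 = 0.920500
Of this, 0.023800 comes from 0.28*0.085 (the DDoS attack=true cases).
P(DDoS attack | ¬latency alert, ¬misconfigured router) = 0.023800 / 0.920500 ≈ 0.0259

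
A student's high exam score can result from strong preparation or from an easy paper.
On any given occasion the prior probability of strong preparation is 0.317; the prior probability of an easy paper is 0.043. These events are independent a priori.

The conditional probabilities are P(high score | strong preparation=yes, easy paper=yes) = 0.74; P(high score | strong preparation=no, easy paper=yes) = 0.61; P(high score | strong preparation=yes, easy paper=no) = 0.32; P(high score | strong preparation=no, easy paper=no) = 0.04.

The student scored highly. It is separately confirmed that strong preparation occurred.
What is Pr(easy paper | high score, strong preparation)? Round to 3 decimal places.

Pr(easy paper | high score, strong preparation) ≈ 0.094

Enumerate both values of easy paper and weight by the priors:
  P(high score | strong preparation) = 0.32×0.957 + 0.74×0.043
        = 0.306240 + 0.031820 = 0.338060
Configurations with easy paper contribute 0.031820, so
  P(easy paper | high score, strong preparation) = 0.031820 / 0.338060 ≈ 0.094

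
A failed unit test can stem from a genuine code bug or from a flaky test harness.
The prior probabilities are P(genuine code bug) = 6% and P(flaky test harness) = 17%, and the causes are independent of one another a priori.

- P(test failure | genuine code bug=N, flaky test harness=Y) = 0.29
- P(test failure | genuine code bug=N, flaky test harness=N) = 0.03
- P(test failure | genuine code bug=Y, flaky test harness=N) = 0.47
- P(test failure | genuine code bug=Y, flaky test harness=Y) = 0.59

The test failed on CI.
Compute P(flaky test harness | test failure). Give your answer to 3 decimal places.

For the numerator, keep only flaky test harness=true terms: 0.046342 + 0.006018 = 0.052360
Denominator P(test failure): 0.03·0.94·0.83 + 0.29·0.94·0.17 + 0.47·0.06·0.83 + 0.59·0.06·0.17 = 0.099172
Posterior = 0.052360 / 0.099172 ≈ 0.528

P(flaky test harness | test failure) ≈ 0.528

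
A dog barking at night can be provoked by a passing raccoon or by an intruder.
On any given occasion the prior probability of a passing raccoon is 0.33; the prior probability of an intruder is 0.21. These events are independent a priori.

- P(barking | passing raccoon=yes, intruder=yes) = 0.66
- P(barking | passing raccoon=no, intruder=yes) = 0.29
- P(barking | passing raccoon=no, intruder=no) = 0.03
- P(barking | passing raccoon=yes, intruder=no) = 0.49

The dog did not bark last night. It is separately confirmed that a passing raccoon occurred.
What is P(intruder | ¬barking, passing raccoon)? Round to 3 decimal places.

Weight on intruder=true, given the evidence: 0.34*0.21 = 0.071400
Normalizer over all consistent configurations: 0.51*0.79 + 0.34*0.21 = 0.474300
P(intruder | ¬barking, passing raccoon) = 0.071400/0.474300 ≈ 0.151

P(intruder | ¬barking, passing raccoon) ≈ 0.151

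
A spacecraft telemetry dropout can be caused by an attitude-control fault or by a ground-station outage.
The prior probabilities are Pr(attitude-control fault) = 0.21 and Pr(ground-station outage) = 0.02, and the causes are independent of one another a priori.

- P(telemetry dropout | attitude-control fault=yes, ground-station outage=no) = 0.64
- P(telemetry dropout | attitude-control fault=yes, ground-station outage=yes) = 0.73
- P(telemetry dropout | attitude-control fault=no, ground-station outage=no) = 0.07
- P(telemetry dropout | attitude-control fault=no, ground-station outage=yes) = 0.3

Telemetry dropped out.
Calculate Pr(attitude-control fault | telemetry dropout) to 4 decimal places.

Pr(attitude-control fault | telemetry dropout) ≈ 0.6958

By total probability over the 4 (attitude-control fault, ground-station outage) configurations:
  P(telemetry dropout) = 0.07·0.79·0.98 + 0.3·0.79·0.02 + 0.64·0.21·0.98 + 0.73·0.21·0.02
        = 0.054194 + 0.004740 + 0.131712 + 0.003066 = 0.193712
Keeping only the attitude-control fault-present terms gives 0.134778, so
  P(attitude-control fault | telemetry dropout) = 0.134778 / 0.193712 ≈ 0.6958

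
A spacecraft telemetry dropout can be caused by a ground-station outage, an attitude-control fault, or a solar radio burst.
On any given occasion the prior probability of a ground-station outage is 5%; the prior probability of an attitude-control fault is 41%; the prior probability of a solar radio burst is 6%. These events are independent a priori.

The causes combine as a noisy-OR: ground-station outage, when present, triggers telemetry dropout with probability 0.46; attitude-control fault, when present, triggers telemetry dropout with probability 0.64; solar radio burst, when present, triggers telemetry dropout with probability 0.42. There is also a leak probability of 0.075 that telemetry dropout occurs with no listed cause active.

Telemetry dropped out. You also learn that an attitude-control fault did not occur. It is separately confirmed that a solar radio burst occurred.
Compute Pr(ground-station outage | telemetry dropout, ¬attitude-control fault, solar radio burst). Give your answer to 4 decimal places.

Under noisy-OR, P(telemetry dropout | causes) = 1 − (1−0.075)·∏(1−qᵢ) over the active causes.
For the numerator, keep only ground-station outage=true terms: 0.71029·0.05 = 0.035514
Denominator P(telemetry dropout | ¬attitude-control fault, solar radio burst): 0.4635·0.95 + 0.71029·0.05 = 0.475839
P(ground-station outage | telemetry dropout, ¬attitude-control fault, solar radio burst) = 0.035514/0.475839 ≈ 0.0746

Pr(ground-station outage | telemetry dropout, ¬attitude-control fault, solar radio burst) ≈ 0.0746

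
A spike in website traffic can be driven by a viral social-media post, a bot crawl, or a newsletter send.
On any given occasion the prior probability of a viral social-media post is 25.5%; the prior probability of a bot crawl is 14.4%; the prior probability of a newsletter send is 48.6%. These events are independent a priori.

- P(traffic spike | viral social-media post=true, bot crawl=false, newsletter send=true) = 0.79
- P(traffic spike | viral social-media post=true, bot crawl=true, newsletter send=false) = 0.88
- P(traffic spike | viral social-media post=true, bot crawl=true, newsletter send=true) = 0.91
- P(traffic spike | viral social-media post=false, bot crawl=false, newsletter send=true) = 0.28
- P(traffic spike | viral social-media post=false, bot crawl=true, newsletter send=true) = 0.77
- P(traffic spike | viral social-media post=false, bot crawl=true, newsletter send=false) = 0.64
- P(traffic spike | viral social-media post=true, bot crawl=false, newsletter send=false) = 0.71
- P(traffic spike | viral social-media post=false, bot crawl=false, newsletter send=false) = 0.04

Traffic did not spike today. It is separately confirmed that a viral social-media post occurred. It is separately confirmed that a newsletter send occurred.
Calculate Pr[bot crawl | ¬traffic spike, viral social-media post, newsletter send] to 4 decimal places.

Pr[bot crawl | ¬traffic spike, viral social-media post, newsletter send] ≈ 0.0672

P(¬traffic spike | viral social-media post, newsletter send) = 0.21*0.856 + 0.09*0.144 = 0.179760 + 0.012960 = 0.192720
Of this, 0.012960 comes from 0.09*0.144 (the bot crawl=true cases).
P(bot crawl | ¬traffic spike, viral social-media post, newsletter send) = 0.012960 / 0.192720 ≈ 0.0672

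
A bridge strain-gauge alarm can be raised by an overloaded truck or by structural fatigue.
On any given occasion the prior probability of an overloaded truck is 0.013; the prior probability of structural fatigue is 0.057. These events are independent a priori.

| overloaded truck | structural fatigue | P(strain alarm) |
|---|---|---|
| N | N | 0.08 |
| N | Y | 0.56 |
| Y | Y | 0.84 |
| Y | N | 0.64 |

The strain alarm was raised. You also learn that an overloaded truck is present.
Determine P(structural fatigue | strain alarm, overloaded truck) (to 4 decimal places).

For the numerator, keep only structural fatigue=true terms: 0.84*0.057 = 0.047880
The normalizing constant is 0.64*0.943 + 0.84*0.057 = 0.651400
Posterior = 0.047880 / 0.651400 ≈ 0.0735

P(structural fatigue | strain alarm, overloaded truck) ≈ 0.0735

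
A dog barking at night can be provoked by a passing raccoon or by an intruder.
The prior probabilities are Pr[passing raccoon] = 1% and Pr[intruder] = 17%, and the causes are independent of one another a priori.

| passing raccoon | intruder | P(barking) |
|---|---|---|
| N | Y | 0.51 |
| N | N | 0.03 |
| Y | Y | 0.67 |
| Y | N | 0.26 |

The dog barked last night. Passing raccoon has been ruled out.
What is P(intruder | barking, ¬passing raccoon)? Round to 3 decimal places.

P(intruder | barking, ¬passing raccoon) ≈ 0.777

By total probability over both values of intruder:
  P(barking | ¬passing raccoon) = 0.03*0.83 + 0.51*0.17
        = 0.024900 + 0.086700 = 0.111600
Configurations with intruder contribute 0.086700, so
  P(intruder | barking, ¬passing raccoon) = 0.086700 / 0.111600 ≈ 0.777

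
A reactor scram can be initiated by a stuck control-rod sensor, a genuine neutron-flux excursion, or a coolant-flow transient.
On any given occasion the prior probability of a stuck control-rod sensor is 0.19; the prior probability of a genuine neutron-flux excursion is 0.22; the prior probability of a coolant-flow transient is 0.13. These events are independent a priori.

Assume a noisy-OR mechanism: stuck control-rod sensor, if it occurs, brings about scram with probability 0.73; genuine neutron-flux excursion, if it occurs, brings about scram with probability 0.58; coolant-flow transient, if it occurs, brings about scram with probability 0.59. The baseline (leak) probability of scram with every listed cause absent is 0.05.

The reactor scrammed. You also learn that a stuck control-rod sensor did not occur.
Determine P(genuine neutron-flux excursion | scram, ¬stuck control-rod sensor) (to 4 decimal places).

P(genuine neutron-flux excursion | scram, ¬stuck control-rod sensor) ≈ 0.5918

Under noisy-OR, P(scram | causes) = 1 − (1−0.05)·∏(1−qᵢ) over the active causes.
Enumerate the 4 (genuine neutron-flux excursion, coolant-flow transient) configurations and weight by the priors:
  P(scram | ¬stuck control-rod sensor) = 0.05·0.78·0.87 + 0.6105·0.78·0.13 + 0.601·0.22·0.87 + 0.83641·0.22·0.13
        = 0.033930 + 0.061905 + 0.115031 + 0.023921 = 0.234787
Keeping only the genuine neutron-flux excursion-present terms gives 0.138952, so
  P(genuine neutron-flux excursion | scram, ¬stuck control-rod sensor) = 0.138952 / 0.234787 ≈ 0.5918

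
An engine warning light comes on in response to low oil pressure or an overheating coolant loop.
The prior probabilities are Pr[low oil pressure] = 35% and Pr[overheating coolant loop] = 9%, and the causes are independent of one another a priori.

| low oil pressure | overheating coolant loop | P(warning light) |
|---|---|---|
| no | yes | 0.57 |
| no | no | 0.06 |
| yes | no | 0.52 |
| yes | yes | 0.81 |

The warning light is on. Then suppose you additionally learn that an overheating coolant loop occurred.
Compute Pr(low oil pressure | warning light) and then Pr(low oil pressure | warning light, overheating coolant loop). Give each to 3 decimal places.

Sum P(warning light|·) weighted by the priors over the 4 (low oil pressure, overheating coolant loop) configurations:
  P(warning light) = 0.06·0.65·0.91 + 0.57·0.65·0.09 + 0.52·0.35·0.91 + 0.81·0.35·0.09
        = 0.035490 + 0.033345 + 0.165620 + 0.025515 = 0.259970
The terms with low oil pressure present sum to 0.191135, so
  P(low oil pressure | warning light) = 0.191135 / 0.259970 ≈ 0.735

Now also conditioning on overheating coolant loop=true:
Enumerate both values of low oil pressure and weight by the priors:
  P(warning light | overheating coolant loop) = 0.57*0.65 + 0.81*0.35
        = 0.370500 + 0.283500 = 0.654000
Keeping only the low oil pressure-present terms gives 0.283500, so
  P(low oil pressure | warning light, overheating coolant loop) = 0.283500 / 0.654000 ≈ 0.433
— overheating coolant loop explains away the evidence for low oil pressure.

Pr(low oil pressure | warning light) ≈ 0.735; Pr(low oil pressure | warning light, overheating coolant loop) ≈ 0.433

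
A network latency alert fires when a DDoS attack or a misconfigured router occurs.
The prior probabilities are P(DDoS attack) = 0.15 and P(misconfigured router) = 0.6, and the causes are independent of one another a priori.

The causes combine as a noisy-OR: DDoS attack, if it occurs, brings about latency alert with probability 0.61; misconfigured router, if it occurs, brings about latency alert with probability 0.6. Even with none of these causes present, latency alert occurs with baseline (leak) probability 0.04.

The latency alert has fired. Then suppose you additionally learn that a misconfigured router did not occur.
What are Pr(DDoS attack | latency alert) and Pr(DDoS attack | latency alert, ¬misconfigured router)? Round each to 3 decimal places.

Under noisy-OR, P(latency alert | causes) = 1 − (1−0.04)·∏(1−qᵢ) over the active causes.
For the numerator, keep only DDoS attack=true terms: 0.037536 + 0.076522 = 0.114058
The normalizing constant is 0.04*0.85*0.4 + 0.616*0.85*0.6 + 0.6256*0.15*0.4 + 0.85024*0.15*0.6 = 0.441818
Posterior = 0.114058 / 0.441818 ≈ 0.258

Now also conditioning on misconfigured router≠true:
Sum P(latency alert|·) weighted by the priors over both values of DDoS attack:
  P(latency alert | ¬misconfigured router) = 0.04*0.85 + 0.6256*0.15
        = 0.034000 + 0.093840 = 0.127840
Keeping only the DDoS attack-present terms gives 0.093840, so
  P(DDoS attack | latency alert, ¬misconfigured router) = 0.093840 / 0.127840 ≈ 0.734
Ruling out misconfigured router raises the posterior on DDoS attack — the flip side of explaining away.

Pr(DDoS attack | latency alert) ≈ 0.258; Pr(DDoS attack | latency alert, ¬misconfigured router) ≈ 0.734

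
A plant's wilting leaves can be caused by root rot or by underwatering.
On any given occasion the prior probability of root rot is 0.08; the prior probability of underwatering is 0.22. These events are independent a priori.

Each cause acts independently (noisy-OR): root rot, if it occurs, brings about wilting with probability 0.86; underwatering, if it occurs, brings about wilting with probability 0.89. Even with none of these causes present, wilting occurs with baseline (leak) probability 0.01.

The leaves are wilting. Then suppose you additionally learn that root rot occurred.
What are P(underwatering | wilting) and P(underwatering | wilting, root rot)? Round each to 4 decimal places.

Under noisy-OR, P(wilting | causes) = 1 − (1−0.01)·∏(1−qᵢ) over the active causes.
Numerator (weight on configurations with underwatering): 0.180359 + 0.017332 = 0.197691
Denominator P(wilting): 0.01*0.92*0.78 + 0.8911*0.92*0.22 + 0.8614*0.08*0.78 + 0.984754*0.08*0.22 = 0.258618
Posterior = 0.197691 / 0.258618 ≈ 0.7644

Now also conditioning on root rot=true:
P(wilting | root rot) = 0.8614×0.78 + 0.984754×0.22 = 0.671892 + 0.216646 = 0.888538
Of this, 0.216646 comes from 0.984754×0.22 (the underwatering=true cases).
P(underwatering | wilting, root rot) = 0.216646 / 0.888538 ≈ 0.2438
This is intercausal reasoning (explaining away): once root rot accounts for the wilting, underwatering becomes less likely.

P(underwatering | wilting) ≈ 0.7644; P(underwatering | wilting, root rot) ≈ 0.2438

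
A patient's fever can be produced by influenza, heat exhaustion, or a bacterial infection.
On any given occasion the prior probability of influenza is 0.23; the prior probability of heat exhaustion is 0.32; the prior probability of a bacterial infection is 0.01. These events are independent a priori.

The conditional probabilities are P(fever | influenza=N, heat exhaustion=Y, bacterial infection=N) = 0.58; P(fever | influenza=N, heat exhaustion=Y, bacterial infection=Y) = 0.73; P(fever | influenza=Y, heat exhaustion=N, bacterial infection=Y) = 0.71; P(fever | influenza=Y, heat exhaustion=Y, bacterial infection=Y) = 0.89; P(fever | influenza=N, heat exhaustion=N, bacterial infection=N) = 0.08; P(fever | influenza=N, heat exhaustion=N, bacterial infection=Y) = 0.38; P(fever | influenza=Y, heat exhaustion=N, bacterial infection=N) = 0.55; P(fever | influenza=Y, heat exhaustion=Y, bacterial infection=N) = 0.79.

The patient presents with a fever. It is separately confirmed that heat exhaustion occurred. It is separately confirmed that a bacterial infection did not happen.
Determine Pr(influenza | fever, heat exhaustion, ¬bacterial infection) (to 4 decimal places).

Pr(influenza | fever, heat exhaustion, ¬bacterial infection) ≈ 0.2892

Numerator (weight on configurations with influenza): 0.79*0.23 = 0.181700
Normalizer over all consistent configurations: 0.58*0.77 + 0.79*0.23 = 0.628300
Posterior = 0.181700 / 0.628300 ≈ 0.2892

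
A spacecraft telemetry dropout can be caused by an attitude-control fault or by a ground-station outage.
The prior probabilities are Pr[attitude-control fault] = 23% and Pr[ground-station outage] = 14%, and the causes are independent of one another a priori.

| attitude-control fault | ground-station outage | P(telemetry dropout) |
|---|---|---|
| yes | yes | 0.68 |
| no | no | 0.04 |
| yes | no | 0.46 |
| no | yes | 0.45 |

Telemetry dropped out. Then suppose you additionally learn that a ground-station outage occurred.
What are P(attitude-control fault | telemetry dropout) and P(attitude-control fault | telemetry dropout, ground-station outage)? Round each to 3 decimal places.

By total probability over the 4 (attitude-control fault, ground-station outage) configurations:
  P(telemetry dropout) = 0.04*0.77*0.86 + 0.45*0.77*0.14 + 0.46*0.23*0.86 + 0.68*0.23*0.14
        = 0.026488 + 0.048510 + 0.090988 + 0.021896 = 0.187882
Configurations with attitude-control fault contribute 0.112884, so
  P(attitude-control fault | telemetry dropout) = 0.112884 / 0.187882 ≈ 0.601

Now also conditioning on ground-station outage=true:
P(telemetry dropout | ground-station outage) = 0.45·0.77 + 0.68·0.23 = 0.346500 + 0.156400 = 0.502900
The attitude-control fault-present share is 0.68·0.23 = 0.156400.
So P(attitude-control fault | telemetry dropout, ground-station outage) = 0.156400/0.502900 ≈ 0.311.
This is intercausal reasoning (explaining away): once ground-station outage accounts for the telemetry dropout, attitude-control fault becomes less likely.

P(attitude-control fault | telemetry dropout) ≈ 0.601; P(attitude-control fault | telemetry dropout, ground-station outage) ≈ 0.311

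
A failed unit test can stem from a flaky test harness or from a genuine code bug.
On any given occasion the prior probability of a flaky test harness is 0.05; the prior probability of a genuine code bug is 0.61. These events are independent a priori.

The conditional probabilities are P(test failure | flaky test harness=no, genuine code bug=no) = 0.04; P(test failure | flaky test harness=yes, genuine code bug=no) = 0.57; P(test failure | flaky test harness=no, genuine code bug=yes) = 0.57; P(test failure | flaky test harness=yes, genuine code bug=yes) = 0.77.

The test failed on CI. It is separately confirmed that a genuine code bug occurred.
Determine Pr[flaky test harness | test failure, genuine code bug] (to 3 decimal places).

P(test failure | genuine code bug) = 0.57×0.95 + 0.77×0.05 = 0.541500 + 0.038500 = 0.580000
The flaky test harness-present share is 0.77×0.05 = 0.038500.
P(flaky test harness | test failure, genuine code bug) = 0.038500 / 0.580000 ≈ 0.066

Pr[flaky test harness | test failure, genuine code bug] ≈ 0.066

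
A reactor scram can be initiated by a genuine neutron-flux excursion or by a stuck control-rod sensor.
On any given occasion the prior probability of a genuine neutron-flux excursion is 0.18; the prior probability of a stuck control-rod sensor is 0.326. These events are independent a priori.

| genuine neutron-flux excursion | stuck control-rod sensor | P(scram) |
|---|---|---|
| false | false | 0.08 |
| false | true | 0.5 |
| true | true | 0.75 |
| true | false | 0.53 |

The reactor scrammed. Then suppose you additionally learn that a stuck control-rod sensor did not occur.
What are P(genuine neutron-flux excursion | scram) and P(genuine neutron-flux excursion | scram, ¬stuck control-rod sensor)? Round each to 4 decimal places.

P(genuine neutron-flux excursion | scram) ≈ 0.3785; P(genuine neutron-flux excursion | scram, ¬stuck control-rod sensor) ≈ 0.5925

Numerator (weight on configurations with genuine neutron-flux excursion): 0.064300 + 0.044010 = 0.108310
Denominator P(scram): 0.08×0.82×0.674 + 0.5×0.82×0.326 + 0.53×0.18×0.674 + 0.75×0.18×0.326 = 0.286184
Posterior = 0.108310 / 0.286184 ≈ 0.3785

With the extra evidence:
P(scram | ¬stuck control-rod sensor) = 0.08*0.82 + 0.53*0.18 = 0.065600 + 0.095400 = 0.161000
The genuine neutron-flux excursion-present share is 0.53*0.18 = 0.095400.
Hence the posterior is 0.095400/0.161000 ≈ 0.5925.
With stuck control-rod sensor excluded, genuine neutron-flux excursion must carry more of the explanatory weight for the scram.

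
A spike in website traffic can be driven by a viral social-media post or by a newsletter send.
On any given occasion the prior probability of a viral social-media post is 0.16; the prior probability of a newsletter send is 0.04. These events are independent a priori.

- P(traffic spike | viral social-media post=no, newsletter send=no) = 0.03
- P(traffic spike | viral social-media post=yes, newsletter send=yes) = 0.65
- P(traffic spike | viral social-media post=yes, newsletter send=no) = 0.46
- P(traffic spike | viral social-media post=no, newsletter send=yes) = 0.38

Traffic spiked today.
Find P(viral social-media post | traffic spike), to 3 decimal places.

P(viral social-media post | traffic spike) ≈ 0.669

P(traffic spike) = 0.03·0.84·0.96 + 0.38·0.84·0.04 + 0.46·0.16·0.96 + 0.65·0.16·0.04 = 0.024192 + 0.012768 + 0.070656 + 0.004160 = 0.111776
The viral social-media post-present share is 0.070656 + 0.004160 = 0.074816.
P(viral social-media post | traffic spike) = 0.074816 / 0.111776 ≈ 0.669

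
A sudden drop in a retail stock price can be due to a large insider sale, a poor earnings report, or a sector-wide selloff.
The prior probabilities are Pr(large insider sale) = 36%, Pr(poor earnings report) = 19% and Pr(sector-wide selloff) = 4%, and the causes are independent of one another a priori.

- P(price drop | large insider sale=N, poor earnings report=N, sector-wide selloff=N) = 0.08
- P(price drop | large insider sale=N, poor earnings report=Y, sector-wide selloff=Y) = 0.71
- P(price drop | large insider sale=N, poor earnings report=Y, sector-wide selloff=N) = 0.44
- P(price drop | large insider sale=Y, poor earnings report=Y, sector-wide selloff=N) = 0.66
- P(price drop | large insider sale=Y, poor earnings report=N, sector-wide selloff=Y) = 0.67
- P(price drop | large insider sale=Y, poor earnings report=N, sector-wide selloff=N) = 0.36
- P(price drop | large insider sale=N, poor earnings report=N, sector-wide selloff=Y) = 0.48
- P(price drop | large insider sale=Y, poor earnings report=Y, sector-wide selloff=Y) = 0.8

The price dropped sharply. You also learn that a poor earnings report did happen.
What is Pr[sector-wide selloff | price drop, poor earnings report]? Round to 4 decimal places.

Pr[sector-wide selloff | price drop, poor earnings report] ≈ 0.0562

P(price drop | poor earnings report) = 0.44·0.64·0.96 + 0.71·0.64·0.04 + 0.66·0.36·0.96 + 0.8·0.36·0.04 = 0.270336 + 0.018176 + 0.228096 + 0.011520 = 0.528128
The sector-wide selloff-present share is 0.018176 + 0.011520 = 0.029696.
Hence the posterior is 0.029696/0.528128 ≈ 0.0562.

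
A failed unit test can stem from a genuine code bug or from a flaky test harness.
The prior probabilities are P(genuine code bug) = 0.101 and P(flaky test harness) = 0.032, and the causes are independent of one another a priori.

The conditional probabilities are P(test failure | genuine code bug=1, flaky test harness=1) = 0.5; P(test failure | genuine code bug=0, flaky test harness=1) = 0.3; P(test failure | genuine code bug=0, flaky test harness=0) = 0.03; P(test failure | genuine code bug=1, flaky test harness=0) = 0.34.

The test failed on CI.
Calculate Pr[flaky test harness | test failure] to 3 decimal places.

Pr[flaky test harness | test failure] ≈ 0.147

Sum P(test failure|·) weighted by the priors over the 4 (genuine code bug, flaky test harness) configurations:
  P(test failure) = 0.03·0.899·0.968 + 0.3·0.899·0.032 + 0.34·0.101·0.968 + 0.5·0.101·0.032
        = 0.026107 + 0.008630 + 0.033241 + 0.001616 = 0.069594
The terms with flaky test harness present sum to 0.010246, so
  P(flaky test harness | test failure) = 0.010246 / 0.069594 ≈ 0.147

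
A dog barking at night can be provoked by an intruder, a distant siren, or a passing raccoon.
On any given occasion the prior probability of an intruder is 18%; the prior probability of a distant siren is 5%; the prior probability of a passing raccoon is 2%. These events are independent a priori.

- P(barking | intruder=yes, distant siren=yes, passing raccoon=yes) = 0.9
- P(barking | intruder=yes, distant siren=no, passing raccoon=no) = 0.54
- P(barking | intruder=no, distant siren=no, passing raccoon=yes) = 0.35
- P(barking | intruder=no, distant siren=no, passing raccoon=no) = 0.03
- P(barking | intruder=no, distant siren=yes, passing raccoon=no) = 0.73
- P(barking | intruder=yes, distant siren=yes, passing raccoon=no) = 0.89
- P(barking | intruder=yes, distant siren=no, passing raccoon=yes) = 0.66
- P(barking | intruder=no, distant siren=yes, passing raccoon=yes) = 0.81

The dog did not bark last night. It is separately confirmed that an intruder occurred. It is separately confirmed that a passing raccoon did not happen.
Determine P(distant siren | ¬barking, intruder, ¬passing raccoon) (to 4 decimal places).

For the numerator, keep only distant siren=true terms: 0.11*0.05 = 0.005500
Normalizer over all consistent configurations: 0.46*0.95 + 0.11*0.05 = 0.442500
Posterior = 0.005500 / 0.442500 ≈ 0.0124

P(distant siren | ¬barking, intruder, ¬passing raccoon) ≈ 0.0124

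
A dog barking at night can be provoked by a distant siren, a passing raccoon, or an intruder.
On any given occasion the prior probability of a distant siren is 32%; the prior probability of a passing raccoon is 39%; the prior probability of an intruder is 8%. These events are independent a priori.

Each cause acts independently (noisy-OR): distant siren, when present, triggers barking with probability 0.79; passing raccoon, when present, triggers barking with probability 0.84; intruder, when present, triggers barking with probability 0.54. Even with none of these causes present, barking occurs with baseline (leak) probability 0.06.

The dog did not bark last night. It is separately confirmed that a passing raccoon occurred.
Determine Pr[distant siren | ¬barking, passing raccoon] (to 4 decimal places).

Pr[distant siren | ¬barking, passing raccoon] ≈ 0.0899

Under noisy-OR, P(barking | causes) = 1 − (1−0.06)·∏(1−qᵢ) over the active causes.
Sum P(¬barking|·) weighted by the priors over the 4 (distant siren, intruder) configurations:
  P(¬barking | passing raccoon) = 0.1504*0.68*0.92 + 0.069184*0.68*0.08 + 0.031584*0.32*0.92 + 0.014529*0.32*0.08
        = 0.094090 + 0.003764 + 0.009298 + 0.000372 = 0.107524
Keeping only the distant siren-present terms gives 0.009670, so
  P(distant siren | ¬barking, passing raccoon) = 0.009670 / 0.107524 ≈ 0.0899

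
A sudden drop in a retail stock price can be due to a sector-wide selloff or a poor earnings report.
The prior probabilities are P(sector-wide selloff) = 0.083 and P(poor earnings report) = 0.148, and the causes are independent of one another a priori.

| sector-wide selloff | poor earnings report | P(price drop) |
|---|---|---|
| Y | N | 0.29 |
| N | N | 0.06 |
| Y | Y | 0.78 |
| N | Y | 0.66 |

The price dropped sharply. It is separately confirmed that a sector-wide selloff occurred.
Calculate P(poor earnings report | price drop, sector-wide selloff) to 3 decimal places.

Numerator (weight on configurations with poor earnings report): 0.78*0.148 = 0.115440
Denominator P(price drop | sector-wide selloff): 0.29*0.852 + 0.78*0.148 = 0.362520
P(poor earnings report | price drop, sector-wide selloff) = 0.115440/0.362520 ≈ 0.318

P(poor earnings report | price drop, sector-wide selloff) ≈ 0.318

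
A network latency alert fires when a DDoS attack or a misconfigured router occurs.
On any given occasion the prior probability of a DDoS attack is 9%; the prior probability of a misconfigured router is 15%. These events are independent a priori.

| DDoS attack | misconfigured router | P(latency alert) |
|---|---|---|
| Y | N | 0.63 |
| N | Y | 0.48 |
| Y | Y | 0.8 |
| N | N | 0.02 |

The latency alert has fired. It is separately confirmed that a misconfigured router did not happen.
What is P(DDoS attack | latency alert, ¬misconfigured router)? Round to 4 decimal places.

P(DDoS attack | latency alert, ¬misconfigured router) ≈ 0.7570

P(latency alert | ¬misconfigured router) = 0.02·0.91 + 0.63·0.09 = 0.018200 + 0.056700 = 0.074900
Of this, 0.056700 comes from 0.63·0.09 (the DDoS attack=true cases).
So P(DDoS attack | latency alert, ¬misconfigured router) = 0.056700/0.074900 ≈ 0.7570.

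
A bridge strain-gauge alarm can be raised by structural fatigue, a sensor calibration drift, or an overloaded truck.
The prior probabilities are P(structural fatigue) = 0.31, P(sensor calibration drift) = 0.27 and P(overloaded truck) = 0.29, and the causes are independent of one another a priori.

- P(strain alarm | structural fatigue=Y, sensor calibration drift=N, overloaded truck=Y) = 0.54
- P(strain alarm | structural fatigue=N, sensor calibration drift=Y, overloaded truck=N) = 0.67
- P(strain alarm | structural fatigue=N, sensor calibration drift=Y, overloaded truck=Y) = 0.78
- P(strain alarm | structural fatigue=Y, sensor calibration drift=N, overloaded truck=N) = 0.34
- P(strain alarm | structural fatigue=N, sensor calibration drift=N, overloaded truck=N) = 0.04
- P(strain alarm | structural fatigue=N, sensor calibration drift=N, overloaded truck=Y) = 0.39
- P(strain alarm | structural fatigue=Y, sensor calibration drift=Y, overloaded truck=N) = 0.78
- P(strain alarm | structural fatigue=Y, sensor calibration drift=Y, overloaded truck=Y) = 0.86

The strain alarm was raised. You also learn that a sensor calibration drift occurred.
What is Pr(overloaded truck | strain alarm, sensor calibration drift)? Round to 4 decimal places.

Pr(overloaded truck | strain alarm, sensor calibration drift) ≈ 0.3183

Enumerate the 4 (structural fatigue, overloaded truck) configurations and weight by the priors:
  P(strain alarm | sensor calibration drift) = 0.67·0.69·0.71 + 0.78·0.69·0.29 + 0.78·0.31·0.71 + 0.86·0.31·0.29
        = 0.328233 + 0.156078 + 0.171678 + 0.077314 = 0.733303
Keeping only the overloaded truck-present terms gives 0.233392, so
  P(overloaded truck | strain alarm, sensor calibration drift) = 0.233392 / 0.733303 ≈ 0.3183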